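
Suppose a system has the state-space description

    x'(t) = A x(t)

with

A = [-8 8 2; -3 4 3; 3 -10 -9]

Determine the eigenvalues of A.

-6, -5, -2

det(sI - A) = s^3 - (tr A)s^2 + (M11 + M22 + M33)s - det A, where Mii is the 2×2 principal minor of A obtained by deleting row i and column i.
tr A = (-8) + 4 + (-9) = -13; M11 = 4·(-9) - 3·(-10) = -36 - (-30) = -6; M22 = (-8)·(-9) - 2·3 = 72 - 6 = 66; M33 = (-8)·4 - 8·(-3) = -32 - (-24) = -8; sum of minors = 52.
det A = (-8)·(4·(-9) - 3·(-10)) - 8·((-3)·(-9) - 3·3) + 2·((-3)·(-10) - 4·3) = (-8)·(-6) - 8·18 + 2·18 = -60.
So p(s) = det(sI - A) = s^3 + 13s^2 + 52s + 60.
Rational-root test: any integer root divides 60. Testing small divisors, s = -2 works: p(-2) = -8 + 52 + (-104) + 60 = 0, so (s + 2) is a factor.
Dividing, p(s) = (s + 2)(s^2 + 11s + 30).
Factor s^2 + 11s + 30: two numbers with sum -11 and product 30 are -5 and -6, so s^2 + 11s + 30 = (s + 5)(s + 6).
Hence p(s) = (s + 2) (s + 5) (s + 6), with roots -6, -5, -2.
All eigenvalues have negative real part, so the system is asymptotically stable.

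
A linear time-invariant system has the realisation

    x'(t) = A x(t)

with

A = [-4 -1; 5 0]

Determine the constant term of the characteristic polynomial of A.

For a 2×2 matrix, det(sI - A) = s^2 - (tr A)s + det A.
tr A = -4, det A = 5.
So p(s) = s^2 + 4s + 5.
The constant term is 5.

5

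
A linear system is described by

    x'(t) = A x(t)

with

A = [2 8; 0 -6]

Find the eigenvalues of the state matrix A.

-6, 2

det(sI - A) = s^2 - (tr A)s + det A, with tr A = 2 + (-6) = -4 and det A = 2·(-6) - 8·0 = -12 - 0 = -12.
So p(s) = det(sI - A) = s^2 + 4s - 12.
Factor s^2 + 4s - 12: two numbers with sum -4 and product -12 are 2 and -6, so s^2 + 4s - 12 = (s - 2)(s + 6).
Hence p(s) = (s - 2) (s + 6), with roots -6, 2.
At least one eigenvalue has non-negative real part, so the system is not asymptotically stable.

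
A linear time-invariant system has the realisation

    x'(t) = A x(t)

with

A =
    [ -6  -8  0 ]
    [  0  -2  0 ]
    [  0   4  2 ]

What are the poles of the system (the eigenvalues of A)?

det(sI - A) = s^3 - (tr A)s^2 + (M11 + M22 + M33)s - det A, where Mii is the 2×2 principal minor of A obtained by deleting row i and column i.
tr A = (-6) + (-2) + 2 = -6; M11 = (-2)·2 - 0·4 = -4 - 0 = -4; M22 = (-6)·2 - 0·0 = -12 - 0 = -12; M33 = (-6)·(-2) - (-8)·0 = 12 - 0 = 12; sum of minors = -4.
det A = (-6)·((-2)·2 - 0·4) - (-8)·(0·2 - 0·0) + 0·(0·4 - (-2)·0) = (-6)·(-4) - (-8)·0 + 0·0 = 24.
So p(s) = det(sI - A) = s^3 + 6s^2 - 4s - 24.
Rational-root test: any integer root divides -24. Testing small divisors, s = -2 works: p(-2) = -8 + 24 + 8 + (-24) = 0, so (s + 2) is a factor.
Dividing, p(s) = (s + 2)(s^2 + 4s - 12).
Factor s^2 + 4s - 12: two numbers with sum -4 and product -12 are 2 and -6, so s^2 + 4s - 12 = (s - 2)(s + 6).
Hence p(s) = (s - 2) (s + 2) (s + 6), with roots -6, -2, 2.
At least one eigenvalue has non-negative real part, so the system is not asymptotically stable.

-6, -2, 2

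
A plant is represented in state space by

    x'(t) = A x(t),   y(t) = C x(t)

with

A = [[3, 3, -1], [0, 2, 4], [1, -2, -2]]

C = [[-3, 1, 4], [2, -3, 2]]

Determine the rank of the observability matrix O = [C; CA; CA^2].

CA = [[-5, -15, -1], [8, -4, -18]]
CA^2 = [[-16, -43, -53], [6, 52, 12]]
Observability matrix O = [C; CA; CA^2] = [[-3, 1, 4], [2, -3, 2], [-5, -15, -1], [8, -4, -18], [-16, -43, -53], [6, 52, 12]]
Take the 3×3 submatrix of O formed by rows 1, 2, 3: [[-3, 1, 4], [2, -3, 2], [-5, -15, -1]]. Its determinant is (-3)·((-3)·(-1) - 2·(-15)) - 1·(2·(-1) - 2·(-5)) + 4·(2·(-15) - (-3)·(-5)) = (-3)·33 - 1·8 + 4·(-45) = -287 ≠ 0.
So rank(O) ≥ 3; since O has 3 columns, rank(O) = 3.
rank(O) = 3 = n, so the pair (A, C) is completely observable.

3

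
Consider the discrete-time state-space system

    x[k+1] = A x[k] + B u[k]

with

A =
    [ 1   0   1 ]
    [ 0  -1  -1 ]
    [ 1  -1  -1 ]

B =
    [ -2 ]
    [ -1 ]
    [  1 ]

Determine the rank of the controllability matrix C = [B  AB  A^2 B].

AB = [[-1], [0], [-2]]
A^2B = [[-3], [2], [1]]
Controllability matrix C = [B  AB  A^2B] = [[-2, -1, -3], [-1, 0, 2], [1, -2, 1]]
det(C) = (-2)·(0·1 - 2·(-2)) - (-1)·((-1)·1 - 2·1) + (-3)·((-1)·(-2) - 0·1) = (-2)·4 - (-1)·(-3) + (-3)·2 = -17 ≠ 0, so rank(C) = 3.
rank(C) = 3 = n, so the pair (A, B) is completely controllable.

3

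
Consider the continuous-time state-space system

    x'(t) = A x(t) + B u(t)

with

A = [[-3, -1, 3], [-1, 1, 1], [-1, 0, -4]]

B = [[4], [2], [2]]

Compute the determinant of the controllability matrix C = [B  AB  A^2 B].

AB = [[-8], [0], [-12]]
A^2B = [[-12], [-4], [56]]
Controllability matrix C = [B  AB  A^2B] = [[4, -8, -12], [2, 0, -4], [2, -12, 56]]
Expanding along the first row, det(C) = 4·(0·56 - (-4)·(-12)) - (-8)·(2·56 - (-4)·2) + (-12)·(2·(-12) - 0·2) = 4·(-48) - (-8)·120 + (-12)·(-24) = 1056
Since det(C) ≠ 0, rank(C) = 3 and the system is completely controllable.

1056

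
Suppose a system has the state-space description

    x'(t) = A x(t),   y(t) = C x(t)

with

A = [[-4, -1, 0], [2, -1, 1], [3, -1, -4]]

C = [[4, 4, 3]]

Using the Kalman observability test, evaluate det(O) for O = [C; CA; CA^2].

CA = [[1, -11, -8]]
CA^2 = [[-50, 18, 21]]
Observability matrix O = [C; CA; CA^2] = [[4, 4, 3], [1, -11, -8], [-50, 18, 21]]
Expanding along the first row, det(O) = 4·((-11)·21 - (-8)·18) - 4·(1·21 - (-8)·(-50)) + 3·(1·18 - (-11)·(-50)) = 4·(-87) - 4·(-379) + 3·(-532) = -428
Since det(O) ≠ 0, rank(O) = 3 and the system is completely observable.

-428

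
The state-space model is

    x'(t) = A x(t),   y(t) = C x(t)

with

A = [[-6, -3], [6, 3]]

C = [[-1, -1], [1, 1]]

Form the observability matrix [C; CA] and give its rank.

1

CA = [[0, 0], [0, 0]]
Observability matrix O = [C; CA] = [[-1, -1], [1, 1], [0, 0], [0, 0]]
Every row of O is a scalar multiple of row 1 = [-1, -1] (multipliers 1, -1, 0, 0), so the rows span a one-dimensional space.
O ≠ 0, hence rank(O) = 1.
rank(O) = 1 < n = 2, so the pair (A, C) is not completely observable.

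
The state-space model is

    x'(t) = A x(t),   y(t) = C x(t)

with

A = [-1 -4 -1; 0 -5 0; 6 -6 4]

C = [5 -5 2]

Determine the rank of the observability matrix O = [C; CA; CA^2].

CA = [[7, -7, 3]]
CA^2 = [[11, -11, 5]]
Observability matrix O = [C; CA; CA^2] = [[5, -5, 2], [7, -7, 3], [11, -11, 5]]
The columns c1, c2, c3 of O are linearly dependent: c1 + c2 = 0 (check each entry), so rank(O) ≤ 2.
The 2×2 minor from rows 1, 2, columns 1, 3 is 5·3 - 2·7 = 15 - 14 = 1 ≠ 0, so rank(O) = 2.
rank(O) = 2 < n = 3, so the pair (A, C) is not completely observable.

2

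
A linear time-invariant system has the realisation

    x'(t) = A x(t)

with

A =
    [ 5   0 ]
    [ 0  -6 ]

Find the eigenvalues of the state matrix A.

det(sI - A) = s^2 - (tr A)s + det A, with tr A = 5 + (-6) = -1 and det A = 5·(-6) - 0·0 = -30 - 0 = -30.
So p(s) = det(sI - A) = s^2 + s - 30.
Factor s^2 + s - 30: two numbers with sum -1 and product -30 are 5 and -6, so s^2 + s - 30 = (s - 5)(s + 6).
Hence p(s) = (s - 5) (s + 6), with roots -6, 5.
At least one eigenvalue has non-negative real part, so the system is not asymptotically stable.

-6, 5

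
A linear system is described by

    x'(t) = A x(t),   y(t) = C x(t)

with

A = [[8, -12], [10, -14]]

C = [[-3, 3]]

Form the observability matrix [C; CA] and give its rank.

1

CA = [[6, -6]]
Observability matrix O = [C; CA] = [[-3, 3], [6, -6]]
Every row of O is a scalar multiple of row 1 = [-3, 3] (multipliers 1, -2), so the rows span a one-dimensional space.
O ≠ 0, hence rank(O) = 1.
rank(O) = 1 < n = 2, so the pair (A, C) is not completely observable.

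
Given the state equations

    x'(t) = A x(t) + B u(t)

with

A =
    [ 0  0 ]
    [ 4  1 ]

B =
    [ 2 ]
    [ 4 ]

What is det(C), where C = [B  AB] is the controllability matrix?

24

AB = [[0], [12]]
Controllability matrix C = [B  AB] = [[2, 0], [4, 12]]
det(C) = 2·12 - 0·4 = 24 - 0 = 24
Since det(C) ≠ 0, rank(C) = 2 and the system is completely controllable.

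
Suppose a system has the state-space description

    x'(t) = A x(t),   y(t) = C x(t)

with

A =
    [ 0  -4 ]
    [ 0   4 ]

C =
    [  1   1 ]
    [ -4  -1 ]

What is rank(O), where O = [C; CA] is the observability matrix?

CA = [[0, 0], [0, 12]]
Observability matrix O = [C; CA] = [[1, 1], [-4, -1], [0, 0], [0, 12]]
Take the 2×2 submatrix of O formed by rows 1, 2: [[1, 1], [-4, -1]]. Its determinant is 1·(-1) - 1·(-4) = -1 - (-4) = 3 ≠ 0.
So rank(O) ≥ 2; since O has 2 columns, rank(O) = 2.
rank(O) = 2 = n, so the pair (A, C) is completely observable.

2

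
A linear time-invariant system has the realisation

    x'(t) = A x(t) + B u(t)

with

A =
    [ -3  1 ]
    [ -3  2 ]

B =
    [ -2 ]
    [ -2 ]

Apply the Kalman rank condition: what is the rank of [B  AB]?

AB = [[4], [2]]
Controllability matrix C = [B  AB] = [[-2, 4], [-2, 2]]
det(C) = (-2)·2 - 4·(-2) = -4 - (-8) = 4 ≠ 0, so rank(C) = 2.
rank(C) = 2 = n, so the pair (A, B) is completely controllable.

2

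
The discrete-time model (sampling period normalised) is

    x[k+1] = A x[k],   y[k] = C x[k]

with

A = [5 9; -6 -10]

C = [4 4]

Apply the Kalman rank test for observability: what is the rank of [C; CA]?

1

CA = [[-4, -4]]
Observability matrix O = [C; CA] = [[4, 4], [-4, -4]]
Every row of O is a scalar multiple of row 1 = [4, 4] (multipliers 1, -1), so the rows span a one-dimensional space.
O ≠ 0, hence rank(O) = 1.
rank(O) = 1 < n = 2, so the pair (A, C) is not completely observable.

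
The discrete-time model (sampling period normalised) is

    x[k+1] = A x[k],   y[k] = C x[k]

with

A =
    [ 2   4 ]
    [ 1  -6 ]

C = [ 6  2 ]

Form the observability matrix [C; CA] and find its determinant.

44

CA = [[14, 12]]
Observability matrix O = [C; CA] = [[6, 2], [14, 12]]
det(O) = 6·12 - 2·14 = 72 - 28 = 44
Since det(O) ≠ 0, rank(O) = 2 and the system is completely observable.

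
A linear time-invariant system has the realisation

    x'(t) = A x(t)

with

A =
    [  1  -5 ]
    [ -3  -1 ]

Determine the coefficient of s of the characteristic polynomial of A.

For a 2×2 matrix, det(sI - A) = s^2 - (tr A)s + det A.
tr A = 0, det A = -16.
So p(s) = s^2 - 16.
The coefficient of s is 0.

0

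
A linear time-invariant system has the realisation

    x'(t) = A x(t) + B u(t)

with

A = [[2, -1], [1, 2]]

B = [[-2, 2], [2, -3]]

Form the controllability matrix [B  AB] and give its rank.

AB = [[-6, 7], [2, -4]]
Controllability matrix C = [B  AB] = [[-2, 2, -6, 7], [2, -3, 2, -4]]
Take the 2×2 submatrix of C formed by columns 1, 2: [[-2, 2], [2, -3]]. Its determinant is (-2)·(-3) - 2·2 = 6 - 4 = 2 ≠ 0.
So rank(C) ≥ 2; since C has 2 rows, rank(C) = 2.
rank(C) = 2 = n, so the pair (A, B) is completely controllable.

2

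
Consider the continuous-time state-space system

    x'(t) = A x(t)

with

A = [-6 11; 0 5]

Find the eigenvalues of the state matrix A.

-6, 5

det(sI - A) = s^2 - (tr A)s + det A, with tr A = (-6) + 5 = -1 and det A = (-6)·5 - 11·0 = -30 - 0 = -30.
So p(s) = det(sI - A) = s^2 + s - 30.
Factor s^2 + s - 30: two numbers with sum -1 and product -30 are 5 and -6, so s^2 + s - 30 = (s - 5)(s + 6).
Hence p(s) = (s - 5) (s + 6), with roots -6, 5.
At least one eigenvalue has non-negative real part, so the system is not asymptotically stable.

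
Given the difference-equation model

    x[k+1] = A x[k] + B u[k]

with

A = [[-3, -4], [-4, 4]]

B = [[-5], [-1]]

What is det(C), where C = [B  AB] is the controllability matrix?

-61

AB = [[19], [16]]
Controllability matrix C = [B  AB] = [[-5, 19], [-1, 16]]
det(C) = (-5)·16 - 19·(-1) = -80 - (-19) = -61
Since det(C) ≠ 0, rank(C) = 2 and the system is completely controllable.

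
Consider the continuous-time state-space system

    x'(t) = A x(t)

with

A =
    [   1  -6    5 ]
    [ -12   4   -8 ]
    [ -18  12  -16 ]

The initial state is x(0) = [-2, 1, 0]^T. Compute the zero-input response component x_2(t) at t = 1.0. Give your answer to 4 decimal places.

1.8906

det(sI - A) = s^3 - (tr A)s^2 + (M11 + M22 + M33)s - det A, where Mii is the 2×2 principal minor of A obtained by deleting row i and column i.
tr A = 1 + 4 + (-16) = -11; M11 = 4·(-16) - (-8)·12 = -64 - (-96) = 32; M22 = 1·(-16) - 5·(-18) = -16 - (-90) = 74; M33 = 1·4 - (-6)·(-12) = 4 - 72 = -68; sum of minors = 38.
det A = 1·(4·(-16) - (-8)·12) - (-6)·((-12)·(-16) - (-8)·(-18)) + 5·((-12)·12 - 4·(-18)) = 1·32 - (-6)·48 + 5·(-72) = -40.
So p(s) = det(sI - A) = s^3 + 11s^2 + 38s + 40.
Rational-root test: any integer root divides 40. Testing small divisors, s = -2 works: p(-2) = -8 + 44 + (-76) + 40 = 0, so (s + 2) is a factor.
Dividing, p(s) = (s + 2)(s^2 + 9s + 20).
Factor s^2 + 9s + 20: two numbers with sum -9 and product 20 are -4 and -5, so s^2 + 9s + 20 = (s + 4)(s + 5).
Hence p(s) = (s + 2) (s + 4) (s + 5), with roots -5, -4, -2.
The eigenvalues -5, -4, -2 are distinct and real, so A is diagonalisable and x(t) = e^{At} x(0) = V diag(e^{λ_i t}) V^{-1} x(0), where the columns of V are the eigenvectors.
λ = -5: A - (-5)I = [[6, -6, 5], [-12, 9, -8], [-18, 12, -11]]. v must be orthogonal to every row; (row 1) × (row 2) = [3, -12, -18], so take v_1 = [-1, 4, 6]^T.
λ = -4: A - (-4)I = [[5, -6, 5], [-12, 8, -8], [-18, 12, -12]]. v must be orthogonal to every row; (row 1) × (row 2) = [8, -20, -32], so take v_2 = [-2, 5, 8]^T.
λ = -2: A - (-2)I = [[3, -6, 5], [-12, 6, -8], [-18, 12, -14]]. v must be orthogonal to every row; (row 1) × (row 2) = [18, -36, -54], so take v_3 = [1, -2, -3]^T.
V = [v_1 v_2 v_3] = [[-1, -2, 1], [4, 5, -2], [6, 8, -3]] has det V = 1, so V^{-1} = adj(V)/det V = [[1, 2, -1], [0, -3, 2], [2, -4, 3]].
Modal coordinates z(0) = V^{-1} x(0): 1·(-2) + 2·1 + (-1)·0 = 0; 0·(-2) + (-3)·1 + 2·0 = -3; 2·(-2) + (-4)·1 + 3·0 = -8; so z(0) = [0, -3, -8]^T.
x_2(t) = Σ_i (v_i)_2 · z_i(0) · e^{λ_i t} (row 2 of V times the modal terms).
x_2(1.0) = 4·0·e^{-5·1.0} + 5·(-3)·e^{-4·1.0} + (-2)·(-8)·e^{-2·1.0} = 0·0.006738 + (-15)·0.018316 + 16·0.135335 = 1.8906.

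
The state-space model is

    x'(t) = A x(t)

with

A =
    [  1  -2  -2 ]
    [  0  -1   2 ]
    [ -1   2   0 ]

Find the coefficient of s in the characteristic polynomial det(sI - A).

-7

Expand det(sI - A) for the 3×3 matrix.
p(s) = s^3 - 7s - 2.
(Check: constant term = det(-A) = (-1)^3 det A = -2; coefficient of s^2 = -tr A = 0.)
The coefficient of s is -7.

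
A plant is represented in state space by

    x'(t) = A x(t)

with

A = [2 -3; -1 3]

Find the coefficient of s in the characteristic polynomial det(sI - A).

For a 2×2 matrix, det(sI - A) = s^2 - (tr A)s + det A.
tr A = 5, det A = 3.
So p(s) = s^2 - 5s + 3.
The coefficient of s is -5.

-5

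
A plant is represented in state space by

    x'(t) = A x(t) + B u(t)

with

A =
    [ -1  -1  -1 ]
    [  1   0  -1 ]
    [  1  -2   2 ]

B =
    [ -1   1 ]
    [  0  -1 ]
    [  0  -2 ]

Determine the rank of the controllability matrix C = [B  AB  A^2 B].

3

AB = [[1, 2], [-1, 3], [-1, -1]]
A^2B = [[1, -4], [2, 3], [1, -6]]
Controllability matrix C = [B  AB  A^2B] = [[-1, 1, 1, 2, 1, -4], [0, -1, -1, 3, 2, 3], [0, -2, -1, -1, 1, -6]]
Take the 3×3 submatrix of C formed by columns 1, 2, 3: [[-1, 1, 1], [0, -1, -1], [0, -2, -1]]. Its determinant is (-1)·((-1)·(-1) - (-1)·(-2)) - 1·(0·(-1) - (-1)·0) + 1·(0·(-2) - (-1)·0) = (-1)·(-1) - 1·0 + 1·0 = 1 ≠ 0.
So rank(C) ≥ 3; since C has 3 rows, rank(C) = 3.
rank(C) = 3 = n, so the pair (A, B) is completely controllable.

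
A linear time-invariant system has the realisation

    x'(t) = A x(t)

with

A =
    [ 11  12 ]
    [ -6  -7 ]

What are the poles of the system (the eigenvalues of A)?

det(sI - A) = s^2 - (tr A)s + det A, with tr A = 11 + (-7) = 4 and det A = 11·(-7) - 12·(-6) = -77 - (-72) = -5.
So p(s) = det(sI - A) = s^2 - 4s - 5.
Factor s^2 - 4s - 5: two numbers with sum 4 and product -5 are 5 and -1, so s^2 - 4s - 5 = (s - 5)(s + 1).
Hence p(s) = (s - 5) (s + 1), with roots -1, 5.
At least one eigenvalue has non-negative real part, so the system is not asymptotically stable.

-1, 5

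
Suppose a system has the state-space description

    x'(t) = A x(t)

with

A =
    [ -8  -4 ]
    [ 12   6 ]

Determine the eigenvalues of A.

det(sI - A) = s^2 - (tr A)s + det A, with tr A = (-8) + 6 = -2 and det A = (-8)·6 - (-4)·12 = -48 - (-48) = 0.
So p(s) = det(sI - A) = s^2 + 2s.
Factor s^2 + 2s: two numbers with sum -2 and product 0 are 0 and -2, so s^2 + 2s = s(s + 2).
Hence p(s) = s (s + 2), with roots -2, 0.
At least one eigenvalue has non-negative real part, so the system is not asymptotically stable.

-2, 0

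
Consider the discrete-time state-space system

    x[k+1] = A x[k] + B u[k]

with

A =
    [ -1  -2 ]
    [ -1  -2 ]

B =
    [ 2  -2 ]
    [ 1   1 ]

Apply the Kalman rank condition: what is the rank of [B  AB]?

2

AB = [[-4, 0], [-4, 0]]
Controllability matrix C = [B  AB] = [[2, -2, -4, 0], [1, 1, -4, 0]]
Take the 2×2 submatrix of C formed by columns 1, 2: [[2, -2], [1, 1]]. Its determinant is 2·1 - (-2)·1 = 2 - (-2) = 4 ≠ 0.
So rank(C) ≥ 2; since C has 2 rows, rank(C) = 2.
rank(C) = 2 = n, so the pair (A, B) is completely controllable.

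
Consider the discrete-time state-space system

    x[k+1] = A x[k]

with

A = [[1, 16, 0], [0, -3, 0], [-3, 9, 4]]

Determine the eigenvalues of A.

-3, 1, 4

det(zI - A) = z^3 - (tr A)z^2 + (M11 + M22 + M33)z - det A, where Mii is the 2×2 principal minor of A obtained by deleting row i and column i.
tr A = 1 + (-3) + 4 = 2; M11 = (-3)·4 - 0·9 = -12 - 0 = -12; M22 = 1·4 - 0·(-3) = 4 - 0 = 4; M33 = 1·(-3) - 16·0 = -3 - 0 = -3; sum of minors = -11.
det A = 1·((-3)·4 - 0·9) - 16·(0·4 - 0·(-3)) + 0·(0·9 - (-3)·(-3)) = 1·(-12) - 16·0 + 0·(-9) = -12.
So p(z) = det(zI - A) = z^3 - 2z^2 - 11z + 12.
Rational-root test: any integer root divides 12. Testing small divisors, z = 1 works: p(1) = 1 + (-2) + (-11) + 12 = 0, so (z - 1) is a factor.
Dividing, p(z) = (z - 1)(z^2 - z - 12).
Factor z^2 - z - 12: two numbers with sum 1 and product -12 are 4 and -3, so z^2 - z - 12 = (z - 4)(z + 3).
Hence p(z) = (z - 4) (z - 1) (z + 3), with roots -3, 1, 4.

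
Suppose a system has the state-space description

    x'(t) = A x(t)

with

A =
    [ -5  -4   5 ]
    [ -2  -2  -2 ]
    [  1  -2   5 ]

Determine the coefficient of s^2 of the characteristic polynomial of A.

Expand det(sI - A) for the 3×3 matrix.
p(s) = s^3 + 2s^2 - 42s - 68.
(Check: constant term = det(-A) = (-1)^3 det A = -68; coefficient of s^2 = -tr A = 2.)
The coefficient of s^2 is 2.

2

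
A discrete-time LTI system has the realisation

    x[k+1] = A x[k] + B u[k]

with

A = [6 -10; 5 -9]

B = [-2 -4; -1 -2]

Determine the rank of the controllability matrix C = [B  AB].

AB = [[-2, -4], [-1, -2]]
Controllability matrix C = [B  AB] = [[-2, -4, -2, -4], [-1, -2, -1, -2]]
Every column of C is a scalar multiple of column 1 = [-2, -1] (multipliers 1, 2, 1, 2), so the columns span a one-dimensional space.
C ≠ 0, hence rank(C) = 1.
rank(C) = 1 < n = 2, so the pair (A, B) is not completely controllable.

1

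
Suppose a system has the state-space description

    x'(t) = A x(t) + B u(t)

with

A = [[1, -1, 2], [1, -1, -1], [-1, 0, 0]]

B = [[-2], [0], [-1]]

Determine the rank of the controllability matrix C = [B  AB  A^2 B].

AB = [[-4], [-1], [2]]
A^2B = [[1], [-5], [4]]
Controllability matrix C = [B  AB  A^2B] = [[-2, -4, 1], [0, -1, -5], [-1, 2, 4]]
det(C) = (-2)·((-1)·4 - (-5)·2) - (-4)·(0·4 - (-5)·(-1)) + 1·(0·2 - (-1)·(-1)) = (-2)·6 - (-4)·(-5) + 1·(-1) = -33 ≠ 0, so rank(C) = 3.
rank(C) = 3 = n, so the pair (A, B) is completely controllable.

3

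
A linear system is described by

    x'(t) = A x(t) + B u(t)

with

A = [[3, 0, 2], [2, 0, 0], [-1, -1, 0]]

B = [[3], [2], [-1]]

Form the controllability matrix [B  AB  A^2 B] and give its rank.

AB = [[7], [6], [-5]]
A^2B = [[11], [14], [-13]]
Controllability matrix C = [B  AB  A^2B] = [[3, 7, 11], [2, 6, 14], [-1, -5, -13]]
det(C) = 3·(6·(-13) - 14·(-5)) - 7·(2·(-13) - 14·(-1)) + 11·(2·(-5) - 6·(-1)) = 3·(-8) - 7·(-12) + 11·(-4) = 16 ≠ 0, so rank(C) = 3.
rank(C) = 3 = n, so the pair (A, B) is completely controllable.

3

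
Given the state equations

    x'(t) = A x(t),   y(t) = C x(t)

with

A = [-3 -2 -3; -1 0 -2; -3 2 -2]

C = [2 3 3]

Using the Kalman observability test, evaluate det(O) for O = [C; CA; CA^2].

-1372

CA = [[-18, 2, -18]]
CA^2 = [[106, 0, 86]]
Observability matrix O = [C; CA; CA^2] = [[2, 3, 3], [-18, 2, -18], [106, 0, 86]]
Expanding along the first row, det(O) = 2·(2·86 - (-18)·0) - 3·((-18)·86 - (-18)·106) + 3·((-18)·0 - 2·106) = 2·172 - 3·360 + 3·(-212) = -1372
Since det(O) ≠ 0, rank(O) = 3 and the system is completely observable.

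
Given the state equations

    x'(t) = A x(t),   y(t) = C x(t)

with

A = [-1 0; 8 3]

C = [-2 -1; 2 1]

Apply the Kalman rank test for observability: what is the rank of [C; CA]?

1

CA = [[-6, -3], [6, 3]]
Observability matrix O = [C; CA] = [[-2, -1], [2, 1], [-6, -3], [6, 3]]
Every row of O is a scalar multiple of row 1 = [-2, -1] (multipliers 1, -1, 3, -3), so the rows span a one-dimensional space.
O ≠ 0, hence rank(O) = 1.
rank(O) = 1 < n = 2, so the pair (A, C) is not completely observable.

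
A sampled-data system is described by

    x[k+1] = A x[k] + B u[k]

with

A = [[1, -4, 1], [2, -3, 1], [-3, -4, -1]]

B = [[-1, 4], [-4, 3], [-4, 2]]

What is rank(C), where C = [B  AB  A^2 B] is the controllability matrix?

AB = [[11, -6], [6, 1], [23, -26]]
A^2B = [[10, -36], [27, -41], [-80, 40]]
Controllability matrix C = [B  AB  A^2B] = [[-1, 4, 11, -6, 10, -36], [-4, 3, 6, 1, 27, -41], [-4, 2, 23, -26, -80, 40]]
Take the 3×3 submatrix of C formed by columns 1, 2, 3: [[-1, 4, 11], [-4, 3, 6], [-4, 2, 23]]. Its determinant is (-1)·(3·23 - 6·2) - 4·((-4)·23 - 6·(-4)) + 11·((-4)·2 - 3·(-4)) = (-1)·57 - 4·(-68) + 11·4 = 259 ≠ 0.
So rank(C) ≥ 3; since C has 3 rows, rank(C) = 3.
rank(C) = 3 = n, so the pair (A, B) is completely controllable.

3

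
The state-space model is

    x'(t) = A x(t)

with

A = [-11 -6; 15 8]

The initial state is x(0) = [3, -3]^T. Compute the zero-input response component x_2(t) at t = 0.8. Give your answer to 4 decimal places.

3.1058

det(sI - A) = s^2 - (tr A)s + det A, with tr A = (-11) + 8 = -3 and det A = (-11)·8 - (-6)·15 = -88 - (-90) = 2.
So p(s) = det(sI - A) = s^2 + 3s + 2.
Factor s^2 + 3s + 2: two numbers with sum -3 and product 2 are -1 and -2, so s^2 + 3s + 2 = (s + 1)(s + 2).
Hence p(s) = (s + 1) (s + 2), with roots -2, -1.
The eigenvalues -2, -1 are distinct and real, so A is diagonalisable and x(t) = e^{At} x(0) = V diag(e^{λ_i t}) V^{-1} x(0), where the columns of V are the eigenvectors.
λ = -2: A - (-2)I = [[-9, -6], [15, 10]]. Row 1 gives (-9)·v1 + (-6)·v2 = 0, so take v_1 = [2, -3]^T.
λ = -1: A - (-1)I = [[-10, -6], [15, 9]]. Row 1 gives (-10)·v1 + (-6)·v2 = 0, so take v_2 = [3, -5]^T.
V = [v_1 v_2] = [[2, 3], [-3, -5]] has det V = -1, so V^{-1} = adj(V)/det V = [[5, 3], [-3, -2]].
Modal coordinates z(0) = V^{-1} x(0): 5·3 + 3·(-3) = 6; (-3)·3 + (-2)·(-3) = -3; so z(0) = [6, -3]^T.
x_2(t) = Σ_i (v_i)_2 · z_i(0) · e^{λ_i t} (row 2 of V times the modal terms).
x_2(0.8) = (-3)·6·e^{-2·0.8} + (-5)·(-3)·e^{-1·0.8} = (-18)·0.201897 + 15·0.449329 = 3.1058.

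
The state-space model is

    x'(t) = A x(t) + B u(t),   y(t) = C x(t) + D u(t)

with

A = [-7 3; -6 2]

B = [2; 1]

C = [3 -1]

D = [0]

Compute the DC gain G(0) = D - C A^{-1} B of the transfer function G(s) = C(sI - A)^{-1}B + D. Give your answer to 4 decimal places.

G(0) = C(-A)^{-1}B + D = -C A^{-1} B + D.
det A = 4, so A^{-1} = (1/4)·adj(A) = [[1/2, -3/4], [3/2, -7/4]]
A^{-1} B = [1/4, 5/4]^T
C A^{-1} B = -1/2
G(0) = D - C A^{-1} B = 0 - (-1/2) = 1/2 ≈ 0.5000

0.5000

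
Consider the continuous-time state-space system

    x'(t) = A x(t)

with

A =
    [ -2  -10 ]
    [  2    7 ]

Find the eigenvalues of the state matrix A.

det(sI - A) = s^2 - (tr A)s + det A, with tr A = (-2) + 7 = 5 and det A = (-2)·7 - (-10)·2 = -14 - (-20) = 6.
So p(s) = det(sI - A) = s^2 - 5s + 6.
Factor s^2 - 5s + 6: two numbers with sum 5 and product 6 are 3 and 2, so s^2 - 5s + 6 = (s - 3)(s - 2).
Hence p(s) = (s - 3) (s - 2), with roots 2, 3.
At least one eigenvalue has non-negative real part, so the system is not asymptotically stable.

2, 3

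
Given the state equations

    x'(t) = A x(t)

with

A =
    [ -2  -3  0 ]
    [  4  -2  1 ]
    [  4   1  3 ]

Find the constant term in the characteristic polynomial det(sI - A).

Expand det(sI - A) for the 3×3 matrix.
p(s) = s^3 + s^2 + 3s - 38.
(Check: constant term = det(-A) = (-1)^3 det A = -38; coefficient of s^2 = -tr A = 1.)
The constant term is -38.

-38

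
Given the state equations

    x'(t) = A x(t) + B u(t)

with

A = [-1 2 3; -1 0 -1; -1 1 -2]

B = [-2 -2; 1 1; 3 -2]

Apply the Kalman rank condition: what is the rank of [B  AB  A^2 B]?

3

AB = [[13, -2], [-1, 4], [-3, 7]]
A^2B = [[-24, 31], [-10, -5], [-8, -8]]
Controllability matrix C = [B  AB  A^2B] = [[-2, -2, 13, -2, -24, 31], [1, 1, -1, 4, -10, -5], [3, -2, -3, 7, -8, -8]]
Take the 3×3 submatrix of C formed by columns 1, 2, 3: [[-2, -2, 13], [1, 1, -1], [3, -2, -3]]. Its determinant is (-2)·(1·(-3) - (-1)·(-2)) - (-2)·(1·(-3) - (-1)·3) + 13·(1·(-2) - 1·3) = (-2)·(-5) - (-2)·0 + 13·(-5) = -55 ≠ 0.
So rank(C) ≥ 3; since C has 3 rows, rank(C) = 3.
rank(C) = 3 = n, so the pair (A, B) is completely controllable.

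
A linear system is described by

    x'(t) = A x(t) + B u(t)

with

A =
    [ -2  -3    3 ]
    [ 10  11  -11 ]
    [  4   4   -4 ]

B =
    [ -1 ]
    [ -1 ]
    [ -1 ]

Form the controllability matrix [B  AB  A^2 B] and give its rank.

2

AB = [[2], [-10], [-4]]
A^2B = [[14], [-46], [-16]]
Controllability matrix C = [B  AB  A^2B] = [[-1, 2, 14], [-1, -10, -46], [-1, -4, -16]]
The rows r1, r2, r3 of C are linearly dependent: -r1 - r2 + 2·r3 = 0 (check each entry), so rank(C) ≤ 2.
The 2×2 minor from rows 1, 2, columns 1, 2 is (-1)·(-10) - 2·(-1) = 10 - (-2) = 12 ≠ 0, so rank(C) = 2.
rank(C) = 2 < n = 3, so the pair (A, B) is not completely controllable.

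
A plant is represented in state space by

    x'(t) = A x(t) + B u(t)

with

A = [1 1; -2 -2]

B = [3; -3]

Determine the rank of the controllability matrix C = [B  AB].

AB = [[0], [0]]
Controllability matrix C = [B  AB] = [[3, 0], [-3, 0]]
Every column of C is a scalar multiple of column 1 = [3, -3] (multipliers 1, 0), so the columns span a one-dimensional space.
C ≠ 0, hence rank(C) = 1.
rank(C) = 1 < n = 2, so the pair (A, B) is not completely controllable.

1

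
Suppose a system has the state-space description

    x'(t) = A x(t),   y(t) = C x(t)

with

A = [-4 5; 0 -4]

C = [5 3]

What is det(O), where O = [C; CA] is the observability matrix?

125

CA = [[-20, 13]]
Observability matrix O = [C; CA] = [[5, 3], [-20, 13]]
det(O) = 5·13 - 3·(-20) = 65 - (-60) = 125
Since det(O) ≠ 0, rank(O) = 2 and the system is completely observable.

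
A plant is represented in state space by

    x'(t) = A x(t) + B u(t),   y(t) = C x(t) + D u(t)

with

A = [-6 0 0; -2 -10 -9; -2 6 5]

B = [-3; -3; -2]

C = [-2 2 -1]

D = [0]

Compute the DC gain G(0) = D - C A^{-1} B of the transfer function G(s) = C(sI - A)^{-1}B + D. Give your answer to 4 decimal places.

16.0000

G(0) = C(-A)^{-1}B + D = -C A^{-1} B + D.
det A = -24, so A^{-1} = (1/-24)·adj(A) = [[-1/6, 0, 0], [-7/6, 5/4, 9/4], [4/3, -3/2, -5/2]]
A^{-1} B = [1/2, -19/4, 11/2]^T
C A^{-1} B = -16
G(0) = D - C A^{-1} B = 0 - (-16) = 16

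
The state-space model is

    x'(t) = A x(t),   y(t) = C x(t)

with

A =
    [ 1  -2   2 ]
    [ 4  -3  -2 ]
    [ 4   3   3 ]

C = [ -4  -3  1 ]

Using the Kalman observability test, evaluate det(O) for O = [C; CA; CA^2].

CA = [[-12, 20, 1]]
CA^2 = [[72, -33, -61]]
Observability matrix O = [C; CA; CA^2] = [[-4, -3, 1], [-12, 20, 1], [72, -33, -61]]
Expanding along the first row, det(O) = (-4)·(20·(-61) - 1·(-33)) - (-3)·((-12)·(-61) - 1·72) + 1·((-12)·(-33) - 20·72) = (-4)·(-1187) - (-3)·660 + 1·(-1044) = 5684
Since det(O) ≠ 0, rank(O) = 3 and the system is completely observable.

5684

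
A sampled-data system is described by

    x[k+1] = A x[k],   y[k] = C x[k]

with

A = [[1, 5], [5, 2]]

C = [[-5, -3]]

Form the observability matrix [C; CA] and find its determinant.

95

CA = [[-20, -31]]
Observability matrix O = [C; CA] = [[-5, -3], [-20, -31]]
det(O) = (-5)·(-31) - (-3)·(-20) = 155 - 60 = 95
Since det(O) ≠ 0, rank(O) = 2 and the system is completely observable.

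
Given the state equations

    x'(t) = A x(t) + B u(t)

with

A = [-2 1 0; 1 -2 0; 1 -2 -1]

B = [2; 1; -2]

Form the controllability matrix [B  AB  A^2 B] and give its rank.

3

AB = [[-3], [0], [2]]
A^2B = [[6], [-3], [-5]]
Controllability matrix C = [B  AB  A^2B] = [[2, -3, 6], [1, 0, -3], [-2, 2, -5]]
det(C) = 2·(0·(-5) - (-3)·2) - (-3)·(1·(-5) - (-3)·(-2)) + 6·(1·2 - 0·(-2)) = 2·6 - (-3)·(-11) + 6·2 = -9 ≠ 0, so rank(C) = 3.
rank(C) = 3 = n, so the pair (A, B) is completely controllable.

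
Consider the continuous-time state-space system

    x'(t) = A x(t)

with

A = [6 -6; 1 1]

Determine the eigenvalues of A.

det(sI - A) = s^2 - (tr A)s + det A, with tr A = 6 + 1 = 7 and det A = 6·1 - (-6)·1 = 6 - (-6) = 12.
So p(s) = det(sI - A) = s^2 - 7s + 12.
Factor s^2 - 7s + 12: two numbers with sum 7 and product 12 are 4 and 3, so s^2 - 7s + 12 = (s - 4)(s - 3).
Hence p(s) = (s - 4) (s - 3), with roots 3, 4.
At least one eigenvalue has non-negative real part, so the system is not asymptotically stable.

3, 4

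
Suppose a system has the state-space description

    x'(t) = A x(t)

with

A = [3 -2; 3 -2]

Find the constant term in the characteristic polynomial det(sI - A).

For a 2×2 matrix, det(sI - A) = s^2 - (tr A)s + det A.
tr A = 1, det A = 0.
So p(s) = s^2 - s.
The constant term is 0.

0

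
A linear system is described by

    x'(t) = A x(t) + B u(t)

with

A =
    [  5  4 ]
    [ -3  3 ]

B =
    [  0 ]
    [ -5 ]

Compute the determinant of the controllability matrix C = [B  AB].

AB = [[-20], [-15]]
Controllability matrix C = [B  AB] = [[0, -20], [-5, -15]]
det(C) = 0·(-15) - (-20)·(-5) = 0 - 100 = -100
Since det(C) ≠ 0, rank(C) = 2 and the system is completely controllable.

-100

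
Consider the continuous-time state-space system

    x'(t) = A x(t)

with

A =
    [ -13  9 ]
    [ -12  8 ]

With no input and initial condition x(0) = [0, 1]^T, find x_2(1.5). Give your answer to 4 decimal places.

0.8851

det(sI - A) = s^2 - (tr A)s + det A, with tr A = (-13) + 8 = -5 and det A = (-13)·8 - 9·(-12) = -104 - (-108) = 4.
So p(s) = det(sI - A) = s^2 + 5s + 4.
Factor s^2 + 5s + 4: two numbers with sum -5 and product 4 are -1 and -4, so s^2 + 5s + 4 = (s + 1)(s + 4).
Hence p(s) = (s + 1) (s + 4), with roots -4, -1.
The eigenvalues -4, -1 are distinct and real, so A is diagonalisable and x(t) = e^{At} x(0) = V diag(e^{λ_i t}) V^{-1} x(0), where the columns of V are the eigenvectors.
λ = -4: A - (-4)I = [[-9, 9], [-12, 12]]. Row 1 gives (-9)·v1 + 9·v2 = 0, so take v_1 = [-1, -1]^T.
λ = -1: A - (-1)I = [[-12, 9], [-12, 9]]. Row 1 gives (-12)·v1 + 9·v2 = 0, so take v_2 = [3, 4]^T.
V = [v_1 v_2] = [[-1, 3], [-1, 4]] has det V = -1, so V^{-1} = adj(V)/det V = [[-4, 3], [-1, 1]].
Modal coordinates z(0) = V^{-1} x(0): (-4)·0 + 3·1 = 3; (-1)·0 + 1·1 = 1; so z(0) = [3, 1]^T.
x_2(t) = Σ_i (v_i)_2 · z_i(0) · e^{λ_i t} (row 2 of V times the modal terms).
x_2(1.5) = (-1)·3·e^{-4·1.5} + 4·1·e^{-1·1.5} = (-3)·0.002479 + 4·0.223130 = 0.8851.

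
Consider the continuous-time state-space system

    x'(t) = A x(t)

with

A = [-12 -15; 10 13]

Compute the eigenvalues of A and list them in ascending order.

-2, 3

det(sI - A) = s^2 - (tr A)s + det A, with tr A = (-12) + 13 = 1 and det A = (-12)·13 - (-15)·10 = -156 - (-150) = -6.
So p(s) = det(sI - A) = s^2 - s - 6.
Factor s^2 - s - 6: two numbers with sum 1 and product -6 are 3 and -2, so s^2 - s - 6 = (s - 3)(s + 2).
Hence p(s) = (s - 3) (s + 2), with roots -2, 3.
At least one eigenvalue has non-negative real part, so the system is not asymptotically stable.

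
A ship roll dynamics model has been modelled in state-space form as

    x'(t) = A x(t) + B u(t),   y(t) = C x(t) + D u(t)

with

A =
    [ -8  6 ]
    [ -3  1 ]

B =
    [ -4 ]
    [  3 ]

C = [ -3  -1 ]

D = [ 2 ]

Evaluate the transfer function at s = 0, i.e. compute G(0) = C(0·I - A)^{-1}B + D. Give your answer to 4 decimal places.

-8.2000

G(0) = C(-A)^{-1}B + D = -C A^{-1} B + D.
det A = 10, so A^{-1} = (1/10)·adj(A) = [[1/10, -3/5], [3/10, -4/5]]
A^{-1} B = [-11/5, -18/5]^T
C A^{-1} B = 51/5
G(0) = D - C A^{-1} B = 2 - (51/5) = -41/5 ≈ -8.2000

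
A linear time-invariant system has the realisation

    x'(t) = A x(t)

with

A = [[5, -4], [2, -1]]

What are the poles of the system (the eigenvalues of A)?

det(sI - A) = s^2 - (tr A)s + det A, with tr A = 5 + (-1) = 4 and det A = 5·(-1) - (-4)·2 = -5 - (-8) = 3.
So p(s) = det(sI - A) = s^2 - 4s + 3.
Factor s^2 - 4s + 3: two numbers with sum 4 and product 3 are 3 and 1, so s^2 - 4s + 3 = (s - 3)(s - 1).
Hence p(s) = (s - 3) (s - 1), with roots 1, 3.
At least one eigenvalue has non-negative real part, so the system is not asymptotically stable.

1, 3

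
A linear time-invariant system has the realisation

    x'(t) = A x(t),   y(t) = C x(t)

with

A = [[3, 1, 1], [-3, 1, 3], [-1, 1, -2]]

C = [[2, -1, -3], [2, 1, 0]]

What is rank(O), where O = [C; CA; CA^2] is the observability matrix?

CA = [[12, -2, 5], [3, 3, 5]]
CA^2 = [[37, 15, -4], [-5, 11, 2]]
Observability matrix O = [C; CA; CA^2] = [[2, -1, -3], [2, 1, 0], [12, -2, 5], [3, 3, 5], [37, 15, -4], [-5, 11, 2]]
Take the 3×3 submatrix of O formed by rows 1, 2, 3: [[2, -1, -3], [2, 1, 0], [12, -2, 5]]. Its determinant is 2·(1·5 - 0·(-2)) - (-1)·(2·5 - 0·12) + (-3)·(2·(-2) - 1·12) = 2·5 - (-1)·10 + (-3)·(-16) = 68 ≠ 0.
So rank(O) ≥ 3; since O has 3 columns, rank(O) = 3.
rank(O) = 3 = n, so the pair (A, C) is completely observable.

3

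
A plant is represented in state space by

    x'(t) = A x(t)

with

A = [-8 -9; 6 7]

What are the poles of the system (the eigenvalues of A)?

-2, 1

det(sI - A) = s^2 - (tr A)s + det A, with tr A = (-8) + 7 = -1 and det A = (-8)·7 - (-9)·6 = -56 - (-54) = -2.
So p(s) = det(sI - A) = s^2 + s - 2.
Factor s^2 + s - 2: two numbers with sum -1 and product -2 are 1 and -2, so s^2 + s - 2 = (s - 1)(s + 2).
Hence p(s) = (s - 1) (s + 2), with roots -2, 1.
At least one eigenvalue has non-negative real part, so the system is not asymptotically stable.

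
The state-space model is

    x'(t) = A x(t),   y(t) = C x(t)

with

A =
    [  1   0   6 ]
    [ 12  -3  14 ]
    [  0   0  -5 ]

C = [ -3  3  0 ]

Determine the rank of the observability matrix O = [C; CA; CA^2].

2

CA = [[33, -9, 24]]
CA^2 = [[-75, 27, -48]]
Observability matrix O = [C; CA; CA^2] = [[-3, 3, 0], [33, -9, 24], [-75, 27, -48]]
The columns c1, c2, c3 of O are linearly dependent: -c1 - c2 + c3 = 0 (check each entry), so rank(O) ≤ 2.
The 2×2 minor from rows 1, 2, columns 1, 2 is (-3)·(-9) - 3·33 = 27 - 99 = -72 ≠ 0, so rank(O) = 2.
rank(O) = 2 < n = 3, so the pair (A, C) is not completely observable.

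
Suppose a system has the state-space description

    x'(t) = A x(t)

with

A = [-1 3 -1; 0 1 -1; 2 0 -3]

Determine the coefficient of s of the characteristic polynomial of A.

1

Expand det(sI - A) for the 3×3 matrix.
p(s) = s^3 + 3s^2 + s + 1.
(Check: constant term = det(-A) = (-1)^3 det A = 1; coefficient of s^2 = -tr A = 3.)
The coefficient of s is 1.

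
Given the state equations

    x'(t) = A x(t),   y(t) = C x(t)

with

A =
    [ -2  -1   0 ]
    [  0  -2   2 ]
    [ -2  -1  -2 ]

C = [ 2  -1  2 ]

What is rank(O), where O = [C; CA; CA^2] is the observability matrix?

CA = [[-8, -2, -6]]
CA^2 = [[28, 18, 8]]
Observability matrix O = [C; CA; CA^2] = [[2, -1, 2], [-8, -2, -6], [28, 18, 8]]
det(O) = 2·((-2)·8 - (-6)·18) - (-1)·((-8)·8 - (-6)·28) + 2·((-8)·18 - (-2)·28) = 2·92 - (-1)·104 + 2·(-88) = 112 ≠ 0, so rank(O) = 3.
rank(O) = 3 = n, so the pair (A, C) is completely observable.

3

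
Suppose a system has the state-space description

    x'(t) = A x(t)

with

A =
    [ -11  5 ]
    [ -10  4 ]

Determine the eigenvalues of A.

det(sI - A) = s^2 - (tr A)s + det A, with tr A = (-11) + 4 = -7 and det A = (-11)·4 - 5·(-10) = -44 - (-50) = 6.
So p(s) = det(sI - A) = s^2 + 7s + 6.
Factor s^2 + 7s + 6: two numbers with sum -7 and product 6 are -1 and -6, so s^2 + 7s + 6 = (s + 1)(s + 6).
Hence p(s) = (s + 1) (s + 6), with roots -6, -1.
All eigenvalues have negative real part, so the system is asymptotically stable.

-6, -1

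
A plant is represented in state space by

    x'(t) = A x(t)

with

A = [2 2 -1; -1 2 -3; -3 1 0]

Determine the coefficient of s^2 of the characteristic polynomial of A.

Expand det(sI - A) for the 3×3 matrix.
p(s) = s^3 - 4s^2 + 6s - 19.
(Check: constant term = det(-A) = (-1)^3 det A = -19; coefficient of s^2 = -tr A = -4.)
The coefficient of s^2 is -4.

-4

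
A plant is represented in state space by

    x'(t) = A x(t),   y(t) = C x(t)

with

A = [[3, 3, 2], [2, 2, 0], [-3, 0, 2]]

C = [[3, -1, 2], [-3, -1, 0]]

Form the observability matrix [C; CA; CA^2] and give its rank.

CA = [[1, 7, 10], [-11, -11, -6]]
CA^2 = [[-13, 17, 22], [-37, -55, -34]]
Observability matrix O = [C; CA; CA^2] = [[3, -1, 2], [-3, -1, 0], [1, 7, 10], [-11, -11, -6], [-13, 17, 22], [-37, -55, -34]]
Take the 3×3 submatrix of O formed by rows 1, 2, 3: [[3, -1, 2], [-3, -1, 0], [1, 7, 10]]. Its determinant is 3·((-1)·10 - 0·7) - (-1)·((-3)·10 - 0·1) + 2·((-3)·7 - (-1)·1) = 3·(-10) - (-1)·(-30) + 2·(-20) = -100 ≠ 0.
So rank(O) ≥ 3; since O has 3 columns, rank(O) = 3.
rank(O) = 3 = n, so the pair (A, C) is completely observable.

3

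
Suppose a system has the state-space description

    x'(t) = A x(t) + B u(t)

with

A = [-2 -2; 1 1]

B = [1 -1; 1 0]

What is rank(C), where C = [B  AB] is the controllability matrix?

AB = [[-4, 2], [2, -1]]
Controllability matrix C = [B  AB] = [[1, -1, -4, 2], [1, 0, 2, -1]]
Take the 2×2 submatrix of C formed by columns 1, 2: [[1, -1], [1, 0]]. Its determinant is 1·0 - (-1)·1 = 0 - (-1) = 1 ≠ 0.
So rank(C) ≥ 2; since C has 2 rows, rank(C) = 2.
rank(C) = 2 = n, so the pair (A, B) is completely controllable.

2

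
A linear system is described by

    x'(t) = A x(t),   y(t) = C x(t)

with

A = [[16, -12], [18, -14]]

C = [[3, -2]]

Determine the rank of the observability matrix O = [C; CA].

CA = [[12, -8]]
Observability matrix O = [C; CA] = [[3, -2], [12, -8]]
Every row of O is a scalar multiple of row 1 = [3, -2] (multipliers 1, 4), so the rows span a one-dimensional space.
O ≠ 0, hence rank(O) = 1.
rank(O) = 1 < n = 2, so the pair (A, C) is not completely observable.

1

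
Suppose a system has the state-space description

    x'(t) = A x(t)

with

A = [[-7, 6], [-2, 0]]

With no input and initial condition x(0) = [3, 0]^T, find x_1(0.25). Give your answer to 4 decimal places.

0.1633

det(sI - A) = s^2 - (tr A)s + det A, with tr A = (-7) + 0 = -7 and det A = (-7)·0 - 6·(-2) = 0 - (-12) = 12.
So p(s) = det(sI - A) = s^2 + 7s + 12.
Factor s^2 + 7s + 12: two numbers with sum -7 and product 12 are -3 and -4, so s^2 + 7s + 12 = (s + 3)(s + 4).
Hence p(s) = (s + 3) (s + 4), with roots -4, -3.
The eigenvalues -4, -3 are distinct and real, so A is diagonalisable and x(t) = e^{At} x(0) = V diag(e^{λ_i t}) V^{-1} x(0), where the columns of V are the eigenvectors.
λ = -4: A - (-4)I = [[-3, 6], [-2, 4]]. Row 1 gives (-3)·v1 + 6·v2 = 0, so take v_1 = [2, 1]^T.
λ = -3: A - (-3)I = [[-4, 6], [-2, 3]]. Row 1 gives (-4)·v1 + 6·v2 = 0, so take v_2 = [-3, -2]^T.
V = [v_1 v_2] = [[2, -3], [1, -2]] has det V = -1, so V^{-1} = adj(V)/det V = [[2, -3], [1, -2]].
Modal coordinates z(0) = V^{-1} x(0): 2·3 + (-3)·0 = 6; 1·3 + (-2)·0 = 3; so z(0) = [6, 3]^T.
x_1(t) = Σ_i (v_i)_1 · z_i(0) · e^{λ_i t} (row 1 of V times the modal terms).
x_1(0.25) = 2·6·e^{-4·0.25} + (-3)·3·e^{-3·0.25} = 12·0.36787944 + (-9)·0.47236655 = 0.1633.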